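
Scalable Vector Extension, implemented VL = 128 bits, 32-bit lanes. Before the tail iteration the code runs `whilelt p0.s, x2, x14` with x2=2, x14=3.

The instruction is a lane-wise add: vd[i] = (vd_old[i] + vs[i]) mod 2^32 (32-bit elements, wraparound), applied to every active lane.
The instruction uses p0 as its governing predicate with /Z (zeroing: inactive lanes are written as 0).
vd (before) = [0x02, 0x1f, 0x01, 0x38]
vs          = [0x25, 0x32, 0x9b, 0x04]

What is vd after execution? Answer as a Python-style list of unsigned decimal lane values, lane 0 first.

vd = [39, 0, 0, 0]

register lanes = 128/32 = 4
active while 2+j < 3, i.e. j ∈ [0,1) capped at 4 ⇒ 1
vd[0] add(0x02,0x25) -> 0x27
vd[1] tail/zero -> 0x00
vd[2] tail/zero -> 0x00
vd[3] tail/zero -> 0x00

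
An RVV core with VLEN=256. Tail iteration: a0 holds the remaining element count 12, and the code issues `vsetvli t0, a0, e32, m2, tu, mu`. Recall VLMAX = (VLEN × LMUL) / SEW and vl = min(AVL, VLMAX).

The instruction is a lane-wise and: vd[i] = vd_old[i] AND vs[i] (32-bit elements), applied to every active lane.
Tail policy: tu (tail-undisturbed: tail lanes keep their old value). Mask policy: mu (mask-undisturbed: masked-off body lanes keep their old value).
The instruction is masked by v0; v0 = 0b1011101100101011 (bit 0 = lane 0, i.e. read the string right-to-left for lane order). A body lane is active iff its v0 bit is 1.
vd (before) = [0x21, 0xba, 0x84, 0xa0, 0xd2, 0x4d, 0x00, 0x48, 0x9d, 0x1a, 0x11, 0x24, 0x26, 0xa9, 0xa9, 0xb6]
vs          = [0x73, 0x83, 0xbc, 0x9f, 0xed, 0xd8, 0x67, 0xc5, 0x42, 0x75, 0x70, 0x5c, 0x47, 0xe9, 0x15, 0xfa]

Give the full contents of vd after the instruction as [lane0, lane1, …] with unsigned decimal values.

VLMAX = (256 × 2) / 32 = 16 lanes
vl = min(AVL, VLMAX) = min(12, 16) = 12
[0] and(0x21,0x73) = 0x21
[1] and(0xba,0x83) = 0x82
[2] mask-off/keep = 0x84
[3] and(0xa0,0x9f) = 0x80
[4] mask-off/keep = 0xd2
[5] and(0x4d,0xd8) = 0x48
[6] mask-off/keep = 0x00
[7] mask-off/keep = 0x48
[8] and(0x9d,0x42) = 0x00
[9] and(0x1a,0x75) = 0x10
[10] mask-off/keep = 0x11
[11] and(0x24,0x5c) = 0x04
[12] tail/keep = 0x26
[13] tail/keep = 0xa9
[14] tail/keep = 0xa9
[15] tail/keep = 0xb6

vd = [33, 130, 132, 128, 210, 72, 0, 72, 0, 16, 17, 4, 38, 169, 169, 182]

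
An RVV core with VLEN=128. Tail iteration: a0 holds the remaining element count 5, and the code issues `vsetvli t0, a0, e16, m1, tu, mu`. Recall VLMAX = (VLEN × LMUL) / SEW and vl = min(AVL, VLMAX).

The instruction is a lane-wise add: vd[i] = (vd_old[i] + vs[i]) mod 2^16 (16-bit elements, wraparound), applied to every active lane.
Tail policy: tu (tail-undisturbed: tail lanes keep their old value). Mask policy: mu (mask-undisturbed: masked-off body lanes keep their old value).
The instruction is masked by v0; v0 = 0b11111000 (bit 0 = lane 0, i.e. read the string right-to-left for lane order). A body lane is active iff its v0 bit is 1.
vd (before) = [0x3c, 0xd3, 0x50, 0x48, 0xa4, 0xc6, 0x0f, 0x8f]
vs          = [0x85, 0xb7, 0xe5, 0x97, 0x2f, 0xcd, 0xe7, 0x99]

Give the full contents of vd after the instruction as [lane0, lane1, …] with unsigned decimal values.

VLMAX = VLEN×LMUL/SEW = 128×1/16 = 8
vl ← min(5, 8) = 5
lane  0: mask-off/keep ⇒ 0x3c
lane  1: mask-off/keep ⇒ 0xd3
lane  2: mask-off/keep ⇒ 0x50
lane  3: add(0x48,0x97) ⇒ 0xdf
lane  4: add(0xa4,0x2f) ⇒ 0xd3
lane  5: tail/keep ⇒ 0xc6
lane  6: tail/keep ⇒ 0x0f
lane  7: tail/keep ⇒ 0x8f

vd = [60, 211, 80, 223, 211, 198, 15, 143]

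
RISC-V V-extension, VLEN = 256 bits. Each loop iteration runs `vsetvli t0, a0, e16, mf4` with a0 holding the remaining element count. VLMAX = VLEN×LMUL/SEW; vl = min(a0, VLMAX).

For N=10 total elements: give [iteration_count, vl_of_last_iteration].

[iterations, last_vl] = [3, 2]

VLMAX = VLEN×LMUL/SEW = 256×1/4/16 = 4
10 elements at 4/iter → 3 passes, remainder 2 on the last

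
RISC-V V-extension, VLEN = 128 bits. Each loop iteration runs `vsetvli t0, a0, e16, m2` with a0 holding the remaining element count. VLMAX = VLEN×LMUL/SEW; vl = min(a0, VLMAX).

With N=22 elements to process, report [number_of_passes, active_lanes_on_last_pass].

VLMAX = (128 × 2) / 16 = 16 lanes
22 elements at 16/iter → 2 passes, remainder 6 on the last

[iterations, last_vl] = [2, 6]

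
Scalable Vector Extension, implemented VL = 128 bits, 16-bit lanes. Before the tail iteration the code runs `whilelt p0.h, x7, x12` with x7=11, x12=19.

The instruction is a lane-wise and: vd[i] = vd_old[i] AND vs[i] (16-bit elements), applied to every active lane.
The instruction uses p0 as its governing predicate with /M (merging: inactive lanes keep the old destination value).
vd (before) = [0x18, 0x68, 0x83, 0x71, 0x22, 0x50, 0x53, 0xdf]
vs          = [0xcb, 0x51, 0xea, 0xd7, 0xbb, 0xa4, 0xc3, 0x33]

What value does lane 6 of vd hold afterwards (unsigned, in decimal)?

lane count: 128 div 16 = 8
active while 11+j < 19, i.e. j ∈ [0,8) capped at 8 ⇒ 8
lane  0: and(0x18,0xcb) ⇒ 0x08
lane  1: and(0x68,0x51) ⇒ 0x40
lane  2: and(0x83,0xea) ⇒ 0x82
lane  3: and(0x71,0xd7) ⇒ 0x51
lane  4: and(0x22,0xbb) ⇒ 0x22
lane  5: and(0x50,0xa4) ⇒ 0x00
lane  6: and(0x53,0xc3) ⇒ 0x43
lane  7: and(0xdf,0x33) ⇒ 0x13

vd[6] = 67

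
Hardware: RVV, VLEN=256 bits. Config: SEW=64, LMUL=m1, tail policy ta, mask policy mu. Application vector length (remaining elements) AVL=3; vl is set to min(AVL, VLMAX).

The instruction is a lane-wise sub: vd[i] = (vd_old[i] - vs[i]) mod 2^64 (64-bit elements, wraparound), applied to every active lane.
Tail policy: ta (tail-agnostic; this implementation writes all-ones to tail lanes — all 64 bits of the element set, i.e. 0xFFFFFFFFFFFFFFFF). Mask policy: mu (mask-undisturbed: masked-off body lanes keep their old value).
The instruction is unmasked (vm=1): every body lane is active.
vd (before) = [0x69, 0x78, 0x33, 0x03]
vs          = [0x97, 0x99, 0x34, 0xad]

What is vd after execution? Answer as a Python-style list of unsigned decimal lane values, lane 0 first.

lanes per group: 256·1/64 = 4
vl = min(AVL, VLMAX) = min(3, 4) = 3
[0] sub(0x69,0x97) = 0xffffffffffffffd2
[1] sub(0x78,0x99) = 0xffffffffffffffdf
[2] sub(0x33,0x34) = 0xffffffffffffffff
[3] tail/ones = 0xffffffffffffffff

vd = [18446744073709551570, 18446744073709551583, 18446744073709551615, 18446744073709551615]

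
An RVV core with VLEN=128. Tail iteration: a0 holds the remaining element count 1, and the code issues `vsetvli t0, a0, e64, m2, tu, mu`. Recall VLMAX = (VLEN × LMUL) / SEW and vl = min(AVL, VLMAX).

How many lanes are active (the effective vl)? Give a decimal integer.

vl = 1

VLMAX = (128 × 2) / 64 = 4 lanes
AVL=1 ≤ VLMAX=4, so vl = 1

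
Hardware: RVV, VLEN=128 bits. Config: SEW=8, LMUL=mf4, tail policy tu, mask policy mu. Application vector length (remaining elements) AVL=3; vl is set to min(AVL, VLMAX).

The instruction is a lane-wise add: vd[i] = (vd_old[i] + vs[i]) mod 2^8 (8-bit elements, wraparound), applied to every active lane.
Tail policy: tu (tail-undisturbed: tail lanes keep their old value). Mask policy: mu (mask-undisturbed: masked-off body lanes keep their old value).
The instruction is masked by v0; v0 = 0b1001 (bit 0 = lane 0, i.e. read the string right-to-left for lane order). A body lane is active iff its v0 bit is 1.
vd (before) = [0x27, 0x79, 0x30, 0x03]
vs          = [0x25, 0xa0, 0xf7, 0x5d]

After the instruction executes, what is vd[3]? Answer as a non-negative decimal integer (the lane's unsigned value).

VLMAX = VLEN×LMUL/SEW = 128×1/4/8 = 4
vl ← min(3, 4) = 3
lane  0: add(0x27,0x25) ⇒ 0x4c
lane  1: mask-off/keep ⇒ 0x79
lane  2: mask-off/keep ⇒ 0x30
lane  3: tail/keep ⇒ 0x03

vd[3] = 3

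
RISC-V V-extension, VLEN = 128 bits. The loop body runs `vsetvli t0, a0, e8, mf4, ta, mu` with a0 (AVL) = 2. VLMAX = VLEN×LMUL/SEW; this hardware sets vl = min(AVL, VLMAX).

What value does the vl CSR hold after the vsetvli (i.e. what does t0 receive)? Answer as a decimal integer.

VLMAX = (128 × 1/4) / 8 = 4 lanes
vl ← min(2, 4) = 2

vl = 2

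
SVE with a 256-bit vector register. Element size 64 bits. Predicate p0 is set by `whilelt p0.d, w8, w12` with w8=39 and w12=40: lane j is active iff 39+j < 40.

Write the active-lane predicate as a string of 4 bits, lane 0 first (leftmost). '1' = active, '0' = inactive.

predicate = 1000

256-bit reg / 64-bit elem → 4 lanes
active while 39+j < 40, i.e. j ∈ [0,1) capped at 4 ⇒ 1
bits (lane 0 leftmost): 1000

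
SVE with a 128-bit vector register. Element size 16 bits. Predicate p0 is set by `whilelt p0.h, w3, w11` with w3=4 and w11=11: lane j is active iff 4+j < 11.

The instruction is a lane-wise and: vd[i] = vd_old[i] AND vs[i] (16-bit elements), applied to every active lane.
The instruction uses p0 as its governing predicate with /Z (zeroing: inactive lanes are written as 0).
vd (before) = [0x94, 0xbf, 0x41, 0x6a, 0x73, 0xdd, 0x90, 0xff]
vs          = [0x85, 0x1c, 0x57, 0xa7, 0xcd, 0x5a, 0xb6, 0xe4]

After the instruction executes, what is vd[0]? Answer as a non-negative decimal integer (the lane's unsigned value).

vd[0] = 132

lane count: 128 div 16 = 8
p0[j] = (4+j < 11); true for j=0..6 → 7 lanes set
[0] and(0x94,0x85) = 0x84
[1] and(0xbf,0x1c) = 0x1c
[2] and(0x41,0x57) = 0x41
[3] and(0x6a,0xa7) = 0x22
[4] and(0x73,0xcd) = 0x41
[5] and(0xdd,0x5a) = 0x58
[6] and(0x90,0xb6) = 0x90
[7] tail/zero = 0x00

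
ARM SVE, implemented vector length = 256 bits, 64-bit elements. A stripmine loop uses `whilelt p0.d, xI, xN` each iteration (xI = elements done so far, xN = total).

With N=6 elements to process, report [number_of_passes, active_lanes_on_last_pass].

[iterations, last_vl] = [2, 2]

register lanes = 256/64 = 4
N=6: ⌈6/4⌉ = 2 iters; last vl = 6 − 1×4 = 2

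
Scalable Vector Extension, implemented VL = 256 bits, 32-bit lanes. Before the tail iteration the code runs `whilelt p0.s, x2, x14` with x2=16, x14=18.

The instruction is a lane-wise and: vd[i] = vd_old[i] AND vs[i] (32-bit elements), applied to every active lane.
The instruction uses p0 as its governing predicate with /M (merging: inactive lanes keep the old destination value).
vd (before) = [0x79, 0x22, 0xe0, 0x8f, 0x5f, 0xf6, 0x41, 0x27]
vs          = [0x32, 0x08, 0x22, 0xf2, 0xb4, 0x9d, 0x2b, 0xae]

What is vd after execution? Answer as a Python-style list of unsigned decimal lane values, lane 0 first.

vd = [48, 0, 224, 143, 95, 246, 65, 39]

lane count: 256 div 32 = 8
p0[j] = (16+j < 18); true for j=0..1 → 2 lanes set
lane  0: and(0x79,0x32) ⇒ 0x30
lane  1: and(0x22,0x08) ⇒ 0x00
lane  2: tail/keep ⇒ 0xe0
lane  3: tail/keep ⇒ 0x8f
lane  4: tail/keep ⇒ 0x5f
lane  5: tail/keep ⇒ 0xf6
lane  6: tail/keep ⇒ 0x41
lane  7: tail/keep ⇒ 0x27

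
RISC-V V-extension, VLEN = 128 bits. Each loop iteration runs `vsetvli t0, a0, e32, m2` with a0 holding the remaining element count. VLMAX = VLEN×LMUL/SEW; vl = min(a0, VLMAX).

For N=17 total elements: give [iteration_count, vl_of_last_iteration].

[iterations, last_vl] = [3, 1]

VLMAX = VLEN×LMUL/SEW = 128×2/32 = 8
N=17: ⌈17/8⌉ = 3 iters; last vl = 17 − 2×8 = 1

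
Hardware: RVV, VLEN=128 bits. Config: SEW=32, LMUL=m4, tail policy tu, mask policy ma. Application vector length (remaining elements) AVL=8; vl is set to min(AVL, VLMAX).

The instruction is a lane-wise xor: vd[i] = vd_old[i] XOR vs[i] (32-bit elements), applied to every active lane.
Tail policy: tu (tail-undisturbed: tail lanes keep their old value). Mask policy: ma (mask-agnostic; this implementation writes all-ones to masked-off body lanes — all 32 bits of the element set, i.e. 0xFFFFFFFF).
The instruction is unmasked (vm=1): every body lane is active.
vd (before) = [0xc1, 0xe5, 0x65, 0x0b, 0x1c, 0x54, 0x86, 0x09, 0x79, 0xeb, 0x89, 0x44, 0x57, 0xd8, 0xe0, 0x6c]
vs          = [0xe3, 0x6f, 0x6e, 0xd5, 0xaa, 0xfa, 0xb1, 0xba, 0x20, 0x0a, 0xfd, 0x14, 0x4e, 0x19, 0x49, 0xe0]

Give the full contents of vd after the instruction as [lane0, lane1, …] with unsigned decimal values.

lanes per group: 128·4/32 = 16
AVL=8 ≤ VLMAX=16, so vl = 8
[0] xor(0xc1,0xe3) = 0x22
[1] xor(0xe5,0x6f) = 0x8a
[2] xor(0x65,0x6e) = 0x0b
[3] xor(0x0b,0xd5) = 0xde
[4] xor(0x1c,0xaa) = 0xb6
[5] xor(0x54,0xfa) = 0xae
[6] xor(0x86,0xb1) = 0x37
[7] xor(0x09,0xba) = 0xb3
[8] tail/keep = 0x79
[9] tail/keep = 0xeb
[10] tail/keep = 0x89
[11] tail/keep = 0x44
[12] tail/keep = 0x57
[13] tail/keep = 0xd8
[14] tail/keep = 0xe0
[15] tail/keep = 0x6c

vd = [34, 138, 11, 222, 182, 174, 55, 179, 121, 235, 137, 68, 87, 216, 224, 108]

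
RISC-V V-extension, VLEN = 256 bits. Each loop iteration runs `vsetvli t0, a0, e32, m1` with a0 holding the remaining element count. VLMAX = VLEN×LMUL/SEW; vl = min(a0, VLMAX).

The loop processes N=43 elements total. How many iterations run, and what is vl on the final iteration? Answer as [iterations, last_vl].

VLMAX = VLEN×LMUL/SEW = 256×1/32 = 8
N=43: ⌈43/8⌉ = 6 iters; last vl = 43 − 5×8 = 3

[iterations, last_vl] = [6, 3]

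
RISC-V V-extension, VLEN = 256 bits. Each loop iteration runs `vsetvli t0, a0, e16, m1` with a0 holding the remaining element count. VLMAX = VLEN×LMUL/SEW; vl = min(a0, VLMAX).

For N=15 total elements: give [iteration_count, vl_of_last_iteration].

VLMAX = VLEN×LMUL/SEW = 256×1/16 = 16
N=15: ⌈15/16⌉ = 1 iters; last vl = 15 − 0×16 = 15

[iterations, last_vl] = [1, 15]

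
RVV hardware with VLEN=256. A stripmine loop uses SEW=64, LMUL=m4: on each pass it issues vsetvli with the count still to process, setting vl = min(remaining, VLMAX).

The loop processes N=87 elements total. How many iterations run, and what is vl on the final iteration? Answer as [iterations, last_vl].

[iterations, last_vl] = [6, 7]

lanes per group: 256·4/64 = 16
87 elements at 16/iter → 6 passes, remainder 7 on the last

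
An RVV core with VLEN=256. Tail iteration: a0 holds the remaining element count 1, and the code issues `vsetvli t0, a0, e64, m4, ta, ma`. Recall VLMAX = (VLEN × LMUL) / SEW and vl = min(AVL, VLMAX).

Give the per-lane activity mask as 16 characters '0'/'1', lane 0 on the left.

predicate = 1000000000000000

VLMAX = VLEN×LMUL/SEW = 256×4/64 = 16
vl = min(AVL, VLMAX) = min(1, 16) = 1
bits (lane 0 leftmost): 1000000000000000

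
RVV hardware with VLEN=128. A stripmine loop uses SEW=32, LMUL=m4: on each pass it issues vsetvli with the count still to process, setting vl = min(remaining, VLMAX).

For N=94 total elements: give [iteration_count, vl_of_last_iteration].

[iterations, last_vl] = [6, 14]

VLMAX = (128 × 4) / 32 = 16 lanes
iterations = ceil(94/16) = 6; final-pass vl = 14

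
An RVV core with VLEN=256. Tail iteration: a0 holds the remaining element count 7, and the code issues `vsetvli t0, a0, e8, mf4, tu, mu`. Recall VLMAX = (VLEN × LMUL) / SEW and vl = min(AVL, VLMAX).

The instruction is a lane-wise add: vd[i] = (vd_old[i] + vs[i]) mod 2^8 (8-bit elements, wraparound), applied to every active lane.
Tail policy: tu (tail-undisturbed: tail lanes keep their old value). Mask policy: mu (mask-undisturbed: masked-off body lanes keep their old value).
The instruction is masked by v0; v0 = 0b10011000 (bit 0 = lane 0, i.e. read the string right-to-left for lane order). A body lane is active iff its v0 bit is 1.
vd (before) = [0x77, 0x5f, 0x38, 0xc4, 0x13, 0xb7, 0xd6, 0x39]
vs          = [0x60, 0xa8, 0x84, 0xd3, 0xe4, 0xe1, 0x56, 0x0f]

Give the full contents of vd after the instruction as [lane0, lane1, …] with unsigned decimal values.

vd = [119, 95, 56, 151, 247, 183, 214, 57]

VLMAX = (256 × 1/4) / 8 = 8 lanes
vl ← min(7, 8) = 7
vd[0] mask-off/keep -> 0x77
vd[1] mask-off/keep -> 0x5f
vd[2] mask-off/keep -> 0x38
vd[3] add(0xc4,0xd3) -> 0x97
vd[4] add(0x13,0xe4) -> 0xf7
vd[5] mask-off/keep -> 0xb7
vd[6] mask-off/keep -> 0xd6
vd[7] tail/keep -> 0x39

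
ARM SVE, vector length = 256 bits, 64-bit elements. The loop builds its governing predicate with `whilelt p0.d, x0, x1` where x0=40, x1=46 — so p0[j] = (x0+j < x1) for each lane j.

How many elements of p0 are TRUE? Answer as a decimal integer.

register lanes = 256/64 = 4
p0[j] = (40+j < 46); true for j=0..3 → 4 lanes set

vl = 4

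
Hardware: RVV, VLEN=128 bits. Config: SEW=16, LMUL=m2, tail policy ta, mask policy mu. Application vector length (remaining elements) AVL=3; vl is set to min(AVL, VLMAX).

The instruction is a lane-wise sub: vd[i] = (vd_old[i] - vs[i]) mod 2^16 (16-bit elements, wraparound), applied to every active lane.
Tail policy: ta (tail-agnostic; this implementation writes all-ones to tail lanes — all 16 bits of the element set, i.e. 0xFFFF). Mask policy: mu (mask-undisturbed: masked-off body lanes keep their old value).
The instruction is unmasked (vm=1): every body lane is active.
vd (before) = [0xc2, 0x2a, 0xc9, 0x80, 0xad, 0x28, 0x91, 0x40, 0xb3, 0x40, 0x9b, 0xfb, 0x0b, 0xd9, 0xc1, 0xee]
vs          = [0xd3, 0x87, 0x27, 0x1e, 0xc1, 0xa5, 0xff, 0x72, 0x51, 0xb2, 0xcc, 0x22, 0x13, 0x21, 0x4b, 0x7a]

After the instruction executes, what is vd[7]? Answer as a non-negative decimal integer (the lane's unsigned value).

VLMAX = (128 × 2) / 16 = 16 lanes
vl ← min(3, 16) = 3
vd[0] sub(0xc2,0xd3) -> 0xffef
vd[1] sub(0x2a,0x87) -> 0xffa3
vd[2] sub(0xc9,0x27) -> 0xa2
vd[3] tail/ones -> 0xffff
vd[4] tail/ones -> 0xffff
vd[5] tail/ones -> 0xffff
vd[6] tail/ones -> 0xffff
vd[7] tail/ones -> 0xffff
vd[8] tail/ones -> 0xffff
vd[9] tail/ones -> 0xffff
vd[10] tail/ones -> 0xffff
vd[11] tail/ones -> 0xffff
vd[12] tail/ones -> 0xffff
vd[13] tail/ones -> 0xffff
vd[14] tail/ones -> 0xffff
vd[15] tail/ones -> 0xffff

vd[7] = 65535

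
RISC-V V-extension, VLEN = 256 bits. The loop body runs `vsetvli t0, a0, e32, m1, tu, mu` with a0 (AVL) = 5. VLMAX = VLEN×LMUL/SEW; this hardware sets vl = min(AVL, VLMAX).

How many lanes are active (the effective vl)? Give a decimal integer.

VLMAX = VLEN×LMUL/SEW = 256×1/32 = 8
AVL=5 ≤ VLMAX=8, so vl = 5

vl = 5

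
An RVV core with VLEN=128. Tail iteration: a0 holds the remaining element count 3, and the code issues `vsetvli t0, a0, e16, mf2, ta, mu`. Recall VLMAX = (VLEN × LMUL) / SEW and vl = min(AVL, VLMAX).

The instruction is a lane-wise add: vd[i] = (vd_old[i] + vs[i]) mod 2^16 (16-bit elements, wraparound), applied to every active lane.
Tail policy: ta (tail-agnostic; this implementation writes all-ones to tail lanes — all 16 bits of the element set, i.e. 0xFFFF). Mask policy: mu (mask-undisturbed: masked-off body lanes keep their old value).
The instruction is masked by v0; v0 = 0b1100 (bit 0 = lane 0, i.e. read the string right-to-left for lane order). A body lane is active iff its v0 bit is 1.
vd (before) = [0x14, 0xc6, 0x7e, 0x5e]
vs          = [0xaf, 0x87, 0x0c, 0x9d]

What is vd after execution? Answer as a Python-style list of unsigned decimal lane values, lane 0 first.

vd = [20, 198, 138, 65535]

VLMAX = (128 × 1/2) / 16 = 4 lanes
vl = min(AVL, VLMAX) = min(3, 4) = 3
vd[0] mask-off/keep -> 0x14
vd[1] mask-off/keep -> 0xc6
vd[2] add(0x7e,0x0c) -> 0x8a
vd[3] tail/ones -> 0xffff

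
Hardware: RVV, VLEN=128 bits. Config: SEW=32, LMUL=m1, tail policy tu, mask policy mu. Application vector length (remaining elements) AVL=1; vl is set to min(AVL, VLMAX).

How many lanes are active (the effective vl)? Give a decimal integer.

vl = 1

VLMAX = VLEN×LMUL/SEW = 128×1/32 = 4
AVL=1 ≤ VLMAX=4, so vl = 1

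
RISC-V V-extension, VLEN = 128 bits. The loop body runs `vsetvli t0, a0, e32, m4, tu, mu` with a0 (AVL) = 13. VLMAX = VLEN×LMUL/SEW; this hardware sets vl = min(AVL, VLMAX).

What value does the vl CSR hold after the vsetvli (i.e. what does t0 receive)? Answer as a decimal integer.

vl = 13

VLMAX = (128 × 4) / 32 = 16 lanes
vl = min(AVL, VLMAX) = min(13, 16) = 13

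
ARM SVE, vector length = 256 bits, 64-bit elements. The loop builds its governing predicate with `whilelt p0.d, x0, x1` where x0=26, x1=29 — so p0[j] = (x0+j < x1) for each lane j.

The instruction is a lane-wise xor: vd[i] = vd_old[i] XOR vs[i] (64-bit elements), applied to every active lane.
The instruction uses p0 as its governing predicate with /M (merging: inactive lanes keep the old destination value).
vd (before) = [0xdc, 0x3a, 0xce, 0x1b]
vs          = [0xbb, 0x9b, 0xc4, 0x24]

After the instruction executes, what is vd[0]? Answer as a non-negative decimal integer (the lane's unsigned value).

vd[0] = 103

lane count: 256 div 64 = 4
p0[j] = (26+j < 29); true for j=0..2 → 3 lanes set
lane  0: xor(0xdc,0xbb) ⇒ 0x67
lane  1: xor(0x3a,0x9b) ⇒ 0xa1
lane  2: xor(0xce,0xc4) ⇒ 0x0a
lane  3: tail/keep ⇒ 0x1b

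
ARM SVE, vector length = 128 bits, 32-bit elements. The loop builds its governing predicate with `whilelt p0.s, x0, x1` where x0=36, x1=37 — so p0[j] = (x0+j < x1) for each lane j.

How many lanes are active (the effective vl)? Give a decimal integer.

lane count: 128 div 32 = 4
active while 36+j < 37, i.e. j ∈ [0,1) capped at 4 ⇒ 1

vl = 1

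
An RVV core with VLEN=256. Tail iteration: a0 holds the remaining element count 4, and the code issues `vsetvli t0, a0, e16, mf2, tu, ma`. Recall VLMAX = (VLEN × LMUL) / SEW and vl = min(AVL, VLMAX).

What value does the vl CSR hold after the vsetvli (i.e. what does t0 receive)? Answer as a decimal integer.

vl = 4

VLMAX = (256 × 1/2) / 16 = 8 lanes
vl = min(AVL, VLMAX) = min(4, 8) = 4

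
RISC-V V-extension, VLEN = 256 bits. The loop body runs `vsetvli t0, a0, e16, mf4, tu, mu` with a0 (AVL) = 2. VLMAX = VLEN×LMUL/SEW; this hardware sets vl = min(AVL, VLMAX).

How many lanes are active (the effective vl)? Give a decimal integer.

vl = 2

VLMAX = (256 × 1/4) / 16 = 4 lanes
vl ← min(2, 4) = 2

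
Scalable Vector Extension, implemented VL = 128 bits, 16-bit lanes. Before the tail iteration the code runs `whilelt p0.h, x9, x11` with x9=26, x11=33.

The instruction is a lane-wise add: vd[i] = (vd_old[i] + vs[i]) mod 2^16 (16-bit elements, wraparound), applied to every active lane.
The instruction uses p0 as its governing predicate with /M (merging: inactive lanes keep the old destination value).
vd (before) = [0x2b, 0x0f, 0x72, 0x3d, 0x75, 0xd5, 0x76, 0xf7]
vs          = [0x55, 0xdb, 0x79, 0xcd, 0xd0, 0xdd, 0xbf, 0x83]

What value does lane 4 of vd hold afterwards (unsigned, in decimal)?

register lanes = 128/16 = 8
active while 26+j < 33, i.e. j ∈ [0,7) capped at 8 ⇒ 7
vd[0] add(0x2b,0x55) -> 0x80
vd[1] add(0x0f,0xdb) -> 0xea
vd[2] add(0x72,0x79) -> 0xeb
vd[3] add(0x3d,0xcd) -> 0x10a
vd[4] add(0x75,0xd0) -> 0x145
vd[5] add(0xd5,0xdd) -> 0x1b2
vd[6] add(0x76,0xbf) -> 0x135
vd[7] tail/keep -> 0xf7

vd[4] = 325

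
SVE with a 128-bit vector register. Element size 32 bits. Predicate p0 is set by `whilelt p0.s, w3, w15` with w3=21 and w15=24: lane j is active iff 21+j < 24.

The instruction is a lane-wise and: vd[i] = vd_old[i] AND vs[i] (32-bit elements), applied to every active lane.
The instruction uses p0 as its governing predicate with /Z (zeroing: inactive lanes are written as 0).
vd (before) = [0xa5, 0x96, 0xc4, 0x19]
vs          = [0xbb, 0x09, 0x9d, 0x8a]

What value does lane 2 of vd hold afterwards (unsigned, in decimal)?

lane count: 128 div 32 = 4
p0[j] = (21+j < 24); true for j=0..2 → 3 lanes set
  i=0: and(0xa5,0xbb) → 161
  i=1: and(0x96,0x09) → 0
  i=2: and(0xc4,0x9d) → 132
  i=3: tail/zero → 0

vd[2] = 132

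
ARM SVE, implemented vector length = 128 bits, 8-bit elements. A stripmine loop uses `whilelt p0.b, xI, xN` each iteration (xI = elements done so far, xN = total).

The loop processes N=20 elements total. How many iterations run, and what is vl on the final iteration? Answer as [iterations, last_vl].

128-bit reg / 8-bit elem → 16 lanes
iterations = ceil(20/16) = 2; final-pass vl = 4

[iterations, last_vl] = [2, 4]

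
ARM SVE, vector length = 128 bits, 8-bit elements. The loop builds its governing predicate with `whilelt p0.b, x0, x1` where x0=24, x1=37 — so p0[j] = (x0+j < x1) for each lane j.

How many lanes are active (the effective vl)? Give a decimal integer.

vl = 13

lane count: 128 div 8 = 16
p0[j] = (24+j < 37); true for j=0..12 → 13 lanes set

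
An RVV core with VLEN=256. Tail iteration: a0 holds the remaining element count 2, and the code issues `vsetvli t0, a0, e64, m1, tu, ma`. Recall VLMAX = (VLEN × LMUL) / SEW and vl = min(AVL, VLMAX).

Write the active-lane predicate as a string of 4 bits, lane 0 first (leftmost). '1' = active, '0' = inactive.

VLMAX = (256 × 1) / 64 = 4 lanes
vl ← min(2, 4) = 2
bits (lane 0 leftmost): 1100

predicate = 1100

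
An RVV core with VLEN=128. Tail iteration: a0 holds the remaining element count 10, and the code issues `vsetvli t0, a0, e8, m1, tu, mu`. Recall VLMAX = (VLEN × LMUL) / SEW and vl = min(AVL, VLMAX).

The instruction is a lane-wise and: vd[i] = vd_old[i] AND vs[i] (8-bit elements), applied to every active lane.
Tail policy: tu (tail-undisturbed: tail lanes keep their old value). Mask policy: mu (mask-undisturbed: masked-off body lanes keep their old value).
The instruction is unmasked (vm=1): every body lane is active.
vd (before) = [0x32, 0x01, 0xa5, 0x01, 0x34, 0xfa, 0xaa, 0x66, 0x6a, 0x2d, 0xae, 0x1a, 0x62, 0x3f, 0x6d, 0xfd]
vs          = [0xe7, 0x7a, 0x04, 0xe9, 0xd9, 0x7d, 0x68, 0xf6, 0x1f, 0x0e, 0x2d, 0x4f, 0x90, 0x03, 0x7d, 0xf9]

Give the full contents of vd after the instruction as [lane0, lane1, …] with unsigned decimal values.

vd = [34, 0, 4, 1, 16, 120, 40, 102, 10, 12, 174, 26, 98, 63, 109, 253]

VLMAX = VLEN×LMUL/SEW = 128×1/8 = 16
vl ← min(10, 16) = 10
  i=0: and(0x32,0xe7) → 34
  i=1: and(0x01,0x7a) → 0
  i=2: and(0xa5,0x04) → 4
  i=3: and(0x01,0xe9) → 1
  i=4: and(0x34,0xd9) → 16
  i=5: and(0xfa,0x7d) → 120
  i=6: and(0xaa,0x68) → 40
  i=7: and(0x66,0xf6) → 102
  i=8: and(0x6a,0x1f) → 10
  i=9: and(0x2d,0x0e) → 12
  i=10: tail/keep → 174
  i=11: tail/keep → 26
  i=12: tail/keep → 98
  i=13: tail/keep → 63
  i=14: tail/keep → 109
  i=15: tail/keep → 253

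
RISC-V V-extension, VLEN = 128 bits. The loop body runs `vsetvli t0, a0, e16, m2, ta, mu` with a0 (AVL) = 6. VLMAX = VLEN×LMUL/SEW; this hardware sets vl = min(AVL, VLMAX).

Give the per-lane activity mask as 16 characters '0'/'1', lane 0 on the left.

lanes per group: 128·2/16 = 16
AVL=6 ≤ VLMAX=16, so vl = 6
bits (lane 0 leftmost): 1111110000000000

predicate = 1111110000000000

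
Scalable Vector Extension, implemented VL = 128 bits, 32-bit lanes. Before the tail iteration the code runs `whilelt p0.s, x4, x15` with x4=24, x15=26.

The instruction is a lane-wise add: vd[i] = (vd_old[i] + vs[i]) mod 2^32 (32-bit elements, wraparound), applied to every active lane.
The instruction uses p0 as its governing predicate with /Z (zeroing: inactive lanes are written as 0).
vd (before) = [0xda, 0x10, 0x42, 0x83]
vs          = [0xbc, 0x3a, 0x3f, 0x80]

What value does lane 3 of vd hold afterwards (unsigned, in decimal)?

lane count: 128 div 32 = 4
p0[j] = (24+j < 26); true for j=0..1 → 2 lanes set
lane  0: add(0xda,0xbc) ⇒ 0x196
lane  1: add(0x10,0x3a) ⇒ 0x4a
lane  2: tail/zero ⇒ 0x00
lane  3: tail/zero ⇒ 0x00

vd[3] = 0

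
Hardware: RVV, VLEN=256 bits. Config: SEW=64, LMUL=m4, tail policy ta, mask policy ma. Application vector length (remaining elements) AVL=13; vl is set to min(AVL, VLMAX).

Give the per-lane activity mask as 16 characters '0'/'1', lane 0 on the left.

predicate = 1111111111111000

VLMAX = VLEN×LMUL/SEW = 256×4/64 = 16
vl ← min(13, 16) = 13
bits (lane 0 leftmost): 1111111111111000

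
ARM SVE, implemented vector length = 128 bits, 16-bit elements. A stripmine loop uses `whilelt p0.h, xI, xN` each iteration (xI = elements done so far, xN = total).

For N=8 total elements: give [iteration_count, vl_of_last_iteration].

[iterations, last_vl] = [1, 8]

register lanes = 128/16 = 8
N=8: ⌈8/8⌉ = 1 iters; last vl = 8 − 0×8 = 8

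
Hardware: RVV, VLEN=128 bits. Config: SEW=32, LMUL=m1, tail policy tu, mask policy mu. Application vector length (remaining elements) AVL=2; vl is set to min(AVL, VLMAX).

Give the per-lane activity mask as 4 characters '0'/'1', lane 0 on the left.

predicate = 1100

VLMAX = VLEN×LMUL/SEW = 128×1/32 = 4
vl ← min(2, 4) = 2
bits (lane 0 leftmost): 1100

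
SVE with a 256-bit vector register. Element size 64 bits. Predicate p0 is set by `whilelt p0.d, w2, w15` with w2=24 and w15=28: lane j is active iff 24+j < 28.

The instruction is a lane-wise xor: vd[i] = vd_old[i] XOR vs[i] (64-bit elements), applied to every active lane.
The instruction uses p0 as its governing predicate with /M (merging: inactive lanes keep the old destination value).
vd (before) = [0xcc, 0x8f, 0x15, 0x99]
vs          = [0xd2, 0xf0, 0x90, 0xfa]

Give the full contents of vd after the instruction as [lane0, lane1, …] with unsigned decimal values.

vd = [30, 127, 133, 99]

256-bit reg / 64-bit elem → 4 lanes
p0[j] = (24+j < 28); true for j=0..3 → 4 lanes set
[0] xor(0xcc,0xd2) = 0x1e
[1] xor(0x8f,0xf0) = 0x7f
[2] xor(0x15,0x90) = 0x85
[3] xor(0x99,0xfa) = 0x63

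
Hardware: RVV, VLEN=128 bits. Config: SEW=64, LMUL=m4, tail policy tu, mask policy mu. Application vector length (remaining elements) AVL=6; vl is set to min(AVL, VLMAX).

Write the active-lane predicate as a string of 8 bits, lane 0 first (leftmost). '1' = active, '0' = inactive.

VLMAX = VLEN×LMUL/SEW = 128×4/64 = 8
AVL=6 ≤ VLMAX=8, so vl = 6
bits (lane 0 leftmost): 11111100

predicate = 11111100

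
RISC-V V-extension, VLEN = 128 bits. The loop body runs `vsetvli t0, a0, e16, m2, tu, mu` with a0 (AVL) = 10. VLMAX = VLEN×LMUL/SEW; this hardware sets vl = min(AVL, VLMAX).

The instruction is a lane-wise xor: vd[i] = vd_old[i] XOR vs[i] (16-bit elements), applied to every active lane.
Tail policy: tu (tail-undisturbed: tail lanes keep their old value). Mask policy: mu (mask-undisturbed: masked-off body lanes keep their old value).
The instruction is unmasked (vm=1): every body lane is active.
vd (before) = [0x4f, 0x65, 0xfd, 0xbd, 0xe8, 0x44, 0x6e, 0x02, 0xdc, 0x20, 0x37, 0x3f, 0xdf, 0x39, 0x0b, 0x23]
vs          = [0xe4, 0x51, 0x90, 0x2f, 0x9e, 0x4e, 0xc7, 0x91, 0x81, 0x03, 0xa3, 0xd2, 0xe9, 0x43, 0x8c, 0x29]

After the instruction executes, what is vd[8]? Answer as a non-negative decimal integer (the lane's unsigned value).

vd[8] = 93

VLMAX = (128 × 2) / 16 = 16 lanes
vl ← min(10, 16) = 10
lane  0: xor(0x4f,0xe4) ⇒ 0xab
lane  1: xor(0x65,0x51) ⇒ 0x34
lane  2: xor(0xfd,0x90) ⇒ 0x6d
lane  3: xor(0xbd,0x2f) ⇒ 0x92
lane  4: xor(0xe8,0x9e) ⇒ 0x76
lane  5: xor(0x44,0x4e) ⇒ 0x0a
lane  6: xor(0x6e,0xc7) ⇒ 0xa9
lane  7: xor(0x02,0x91) ⇒ 0x93
lane  8: xor(0xdc,0x81) ⇒ 0x5d
lane  9: xor(0x20,0x03) ⇒ 0x23
lane 10: tail/keep ⇒ 0x37
lane 11: tail/keep ⇒ 0x3f
lane 12: tail/keep ⇒ 0xdf
lane 13: tail/keep ⇒ 0x39
lane 14: tail/keep ⇒ 0x0b
lane 15: tail/keep ⇒ 0x23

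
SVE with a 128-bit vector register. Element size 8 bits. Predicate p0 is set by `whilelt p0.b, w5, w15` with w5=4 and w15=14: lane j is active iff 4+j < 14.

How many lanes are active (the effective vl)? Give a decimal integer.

register lanes = 128/8 = 16
active while 4+j < 14, i.e. j ∈ [0,10) capped at 16 ⇒ 10

vl = 10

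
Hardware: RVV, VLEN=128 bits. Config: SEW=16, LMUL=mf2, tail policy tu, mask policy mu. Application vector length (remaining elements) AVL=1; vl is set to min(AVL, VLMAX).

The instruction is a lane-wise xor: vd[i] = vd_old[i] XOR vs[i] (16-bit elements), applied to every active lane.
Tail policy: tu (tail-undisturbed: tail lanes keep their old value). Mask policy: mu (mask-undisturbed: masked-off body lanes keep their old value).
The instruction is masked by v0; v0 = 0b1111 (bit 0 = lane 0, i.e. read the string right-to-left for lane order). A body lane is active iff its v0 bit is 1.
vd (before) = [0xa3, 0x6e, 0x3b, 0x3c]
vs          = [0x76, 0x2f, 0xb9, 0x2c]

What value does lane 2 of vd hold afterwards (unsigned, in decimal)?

VLMAX = (128 × 1/2) / 16 = 4 lanes
vl = min(AVL, VLMAX) = min(1, 4) = 1
vd[0] xor(0xa3,0x76) -> 0xd5
vd[1] tail/keep -> 0x6e
vd[2] tail/keep -> 0x3b
vd[3] tail/keep -> 0x3c

vd[2] = 59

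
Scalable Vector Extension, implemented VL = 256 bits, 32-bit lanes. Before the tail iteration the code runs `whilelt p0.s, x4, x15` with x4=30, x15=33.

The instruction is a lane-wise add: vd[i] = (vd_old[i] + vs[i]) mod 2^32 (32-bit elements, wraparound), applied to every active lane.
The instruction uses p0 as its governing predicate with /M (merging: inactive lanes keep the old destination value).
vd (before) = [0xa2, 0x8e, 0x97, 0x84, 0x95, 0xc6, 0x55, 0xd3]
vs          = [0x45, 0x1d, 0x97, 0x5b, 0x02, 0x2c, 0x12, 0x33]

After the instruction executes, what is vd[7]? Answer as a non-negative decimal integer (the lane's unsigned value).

256-bit reg / 32-bit elem → 8 lanes
p0[j] = (30+j < 33); true for j=0..2 → 3 lanes set
vd[0] add(0xa2,0x45) -> 0xe7
vd[1] add(0x8e,0x1d) -> 0xab
vd[2] add(0x97,0x97) -> 0x12e
vd[3] tail/keep -> 0x84
vd[4] tail/keep -> 0x95
vd[5] tail/keep -> 0xc6
vd[6] tail/keep -> 0x55
vd[7] tail/keep -> 0xd3

vd[7] = 211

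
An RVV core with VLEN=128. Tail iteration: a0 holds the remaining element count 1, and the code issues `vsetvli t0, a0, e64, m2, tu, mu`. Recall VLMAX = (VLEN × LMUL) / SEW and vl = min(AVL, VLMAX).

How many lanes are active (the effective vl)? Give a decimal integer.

lanes per group: 128·2/64 = 4
AVL=1 ≤ VLMAX=4, so vl = 1

vl = 1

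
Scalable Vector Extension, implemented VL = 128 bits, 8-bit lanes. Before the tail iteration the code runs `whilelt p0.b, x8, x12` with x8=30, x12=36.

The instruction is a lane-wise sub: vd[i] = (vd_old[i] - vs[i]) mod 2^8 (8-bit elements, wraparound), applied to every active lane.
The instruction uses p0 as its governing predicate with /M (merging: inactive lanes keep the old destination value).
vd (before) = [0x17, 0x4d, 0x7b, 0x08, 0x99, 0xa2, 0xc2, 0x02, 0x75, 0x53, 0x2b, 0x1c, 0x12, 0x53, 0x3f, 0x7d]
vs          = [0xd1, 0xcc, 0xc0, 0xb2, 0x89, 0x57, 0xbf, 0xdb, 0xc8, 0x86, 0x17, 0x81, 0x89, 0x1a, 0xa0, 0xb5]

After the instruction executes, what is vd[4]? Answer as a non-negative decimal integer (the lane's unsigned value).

vd[4] = 16

register lanes = 128/8 = 16
active while 30+j < 36, i.e. j ∈ [0,6) capped at 16 ⇒ 6
vd[0] sub(0x17,0xd1) -> 0x46
vd[1] sub(0x4d,0xcc) -> 0x81
vd[2] sub(0x7b,0xc0) -> 0xbb
vd[3] sub(0x08,0xb2) -> 0x56
vd[4] sub(0x99,0x89) -> 0x10
vd[5] sub(0xa2,0x57) -> 0x4b
vd[6] tail/keep -> 0xc2
vd[7] tail/keep -> 0x02
vd[8] tail/keep -> 0x75
vd[9] tail/keep -> 0x53
vd[10] tail/keep -> 0x2b
vd[11] tail/keep -> 0x1c
vd[12] tail/keep -> 0x12
vd[13] tail/keep -> 0x53
vd[14] tail/keep -> 0x3f
vd[15] tail/keep -> 0x7d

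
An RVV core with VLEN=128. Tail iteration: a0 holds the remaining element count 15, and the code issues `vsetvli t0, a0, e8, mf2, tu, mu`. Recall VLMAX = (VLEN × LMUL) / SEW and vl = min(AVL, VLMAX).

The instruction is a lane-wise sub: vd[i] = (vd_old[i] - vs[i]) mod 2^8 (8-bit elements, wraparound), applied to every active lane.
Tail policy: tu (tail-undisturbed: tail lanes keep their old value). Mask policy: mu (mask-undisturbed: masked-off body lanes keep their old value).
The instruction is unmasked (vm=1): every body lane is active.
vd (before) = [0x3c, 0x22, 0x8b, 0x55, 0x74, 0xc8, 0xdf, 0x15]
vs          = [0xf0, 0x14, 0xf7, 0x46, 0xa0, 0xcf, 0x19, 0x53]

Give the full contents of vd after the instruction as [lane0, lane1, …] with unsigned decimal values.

lanes per group: 128·1/2/8 = 8
vl = min(AVL, VLMAX) = min(15, 8) = 8
[0] sub(0x3c,0xf0) = 0x4c
[1] sub(0x22,0x14) = 0x0e
[2] sub(0x8b,0xf7) = 0x94
[3] sub(0x55,0x46) = 0x0f
[4] sub(0x74,0xa0) = 0xd4
[5] sub(0xc8,0xcf) = 0xf9
[6] sub(0xdf,0x19) = 0xc6
[7] sub(0x15,0x53) = 0xc2

vd = [76, 14, 148, 15, 212, 249, 198, 194]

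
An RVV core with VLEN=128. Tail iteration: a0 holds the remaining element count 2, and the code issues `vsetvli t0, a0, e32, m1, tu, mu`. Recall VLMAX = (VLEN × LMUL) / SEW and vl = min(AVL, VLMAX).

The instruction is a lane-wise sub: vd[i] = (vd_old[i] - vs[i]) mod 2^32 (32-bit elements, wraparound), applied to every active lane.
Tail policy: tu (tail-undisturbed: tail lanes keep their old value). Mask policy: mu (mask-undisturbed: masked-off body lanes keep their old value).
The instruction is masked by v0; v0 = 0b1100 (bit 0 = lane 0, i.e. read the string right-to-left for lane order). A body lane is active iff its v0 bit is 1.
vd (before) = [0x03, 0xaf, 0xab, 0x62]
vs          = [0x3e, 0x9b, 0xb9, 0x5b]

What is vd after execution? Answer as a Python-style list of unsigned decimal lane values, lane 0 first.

vd = [3, 175, 171, 98]

VLMAX = (128 × 1) / 32 = 4 lanes
vl = min(AVL, VLMAX) = min(2, 4) = 2
  i=0: mask-off/keep → 3
  i=1: mask-off/keep → 175
  i=2: tail/keep → 171
  i=3: tail/keep → 98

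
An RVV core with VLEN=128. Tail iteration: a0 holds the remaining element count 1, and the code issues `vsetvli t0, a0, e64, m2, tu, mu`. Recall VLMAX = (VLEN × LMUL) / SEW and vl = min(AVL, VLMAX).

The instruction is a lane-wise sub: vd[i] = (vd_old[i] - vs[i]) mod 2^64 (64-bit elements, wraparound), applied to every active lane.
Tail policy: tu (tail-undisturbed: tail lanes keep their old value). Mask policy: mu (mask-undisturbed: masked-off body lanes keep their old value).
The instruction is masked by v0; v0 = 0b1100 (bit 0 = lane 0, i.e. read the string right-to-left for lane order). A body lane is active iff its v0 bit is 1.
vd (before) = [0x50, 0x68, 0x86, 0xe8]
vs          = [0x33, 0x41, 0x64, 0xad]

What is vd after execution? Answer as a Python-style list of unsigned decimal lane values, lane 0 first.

vd = [80, 104, 134, 232]

VLMAX = (128 × 2) / 64 = 4 lanes
vl = min(AVL, VLMAX) = min(1, 4) = 1
  i=0: mask-off/keep → 80
  i=1: tail/keep → 104
  i=2: tail/keep → 134
  i=3: tail/keep → 232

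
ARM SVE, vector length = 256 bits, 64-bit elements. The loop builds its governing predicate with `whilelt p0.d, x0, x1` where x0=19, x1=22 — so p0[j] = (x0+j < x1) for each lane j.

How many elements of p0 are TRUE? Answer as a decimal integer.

vl = 3

register lanes = 256/64 = 4
active while 19+j < 22, i.e. j ∈ [0,3) capped at 4 ⇒ 3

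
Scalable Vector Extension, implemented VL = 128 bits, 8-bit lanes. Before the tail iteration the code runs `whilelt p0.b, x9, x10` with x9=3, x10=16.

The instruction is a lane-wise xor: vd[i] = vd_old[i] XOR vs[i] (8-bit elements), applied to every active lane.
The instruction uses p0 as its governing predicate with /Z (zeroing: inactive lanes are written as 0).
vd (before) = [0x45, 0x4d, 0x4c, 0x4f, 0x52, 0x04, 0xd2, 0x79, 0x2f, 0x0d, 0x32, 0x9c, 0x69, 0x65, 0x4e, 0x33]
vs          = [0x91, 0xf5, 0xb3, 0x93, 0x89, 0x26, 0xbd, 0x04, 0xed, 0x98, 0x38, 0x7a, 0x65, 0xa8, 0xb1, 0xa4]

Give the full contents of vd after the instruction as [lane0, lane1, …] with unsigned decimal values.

vd = [212, 184, 255, 220, 219, 34, 111, 125, 194, 149, 10, 230, 12, 0, 0, 0]

128-bit reg / 8-bit elem → 16 lanes
p0[j] = (3+j < 16); true for j=0..12 → 13 lanes set
lane  0: xor(0x45,0x91) ⇒ 0xd4
lane  1: xor(0x4d,0xf5) ⇒ 0xb8
lane  2: xor(0x4c,0xb3) ⇒ 0xff
lane  3: xor(0x4f,0x93) ⇒ 0xdc
lane  4: xor(0x52,0x89) ⇒ 0xdb
lane  5: xor(0x04,0x26) ⇒ 0x22
lane  6: xor(0xd2,0xbd) ⇒ 0x6f
lane  7: xor(0x79,0x04) ⇒ 0x7d
lane  8: xor(0x2f,0xed) ⇒ 0xc2
lane  9: xor(0x0d,0x98) ⇒ 0x95
lane 10: xor(0x32,0x38) ⇒ 0x0a
lane 11: xor(0x9c,0x7a) ⇒ 0xe6
lane 12: xor(0x69,0x65) ⇒ 0x0c
lane 13: tail/zero ⇒ 0x00
lane 14: tail/zero ⇒ 0x00
lane 15: tail/zero ⇒ 0x00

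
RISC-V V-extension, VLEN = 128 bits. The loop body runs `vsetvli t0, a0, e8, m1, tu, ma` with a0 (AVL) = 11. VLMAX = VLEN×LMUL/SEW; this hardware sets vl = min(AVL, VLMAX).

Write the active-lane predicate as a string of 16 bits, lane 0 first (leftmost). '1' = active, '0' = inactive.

predicate = 1111111111100000

VLMAX = (128 × 1) / 8 = 16 lanes
AVL=11 ≤ VLMAX=16, so vl = 11
bits (lane 0 leftmost): 1111111111100000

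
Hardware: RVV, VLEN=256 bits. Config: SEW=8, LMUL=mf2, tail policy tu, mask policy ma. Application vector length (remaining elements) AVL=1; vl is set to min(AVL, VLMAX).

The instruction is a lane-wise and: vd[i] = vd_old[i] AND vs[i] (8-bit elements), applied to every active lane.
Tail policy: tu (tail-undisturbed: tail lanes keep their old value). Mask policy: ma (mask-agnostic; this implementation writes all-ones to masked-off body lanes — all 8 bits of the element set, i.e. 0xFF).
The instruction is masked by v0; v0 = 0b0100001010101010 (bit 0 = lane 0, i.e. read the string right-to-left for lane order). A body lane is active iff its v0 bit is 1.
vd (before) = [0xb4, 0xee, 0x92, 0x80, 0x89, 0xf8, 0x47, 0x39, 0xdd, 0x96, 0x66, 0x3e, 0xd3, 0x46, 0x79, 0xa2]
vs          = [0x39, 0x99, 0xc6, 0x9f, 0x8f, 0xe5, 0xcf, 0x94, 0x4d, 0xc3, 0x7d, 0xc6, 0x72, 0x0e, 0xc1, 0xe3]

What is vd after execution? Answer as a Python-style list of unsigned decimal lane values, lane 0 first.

lanes per group: 256·1/2/8 = 16
AVL=1 ≤ VLMAX=16, so vl = 1
  i=0: mask-off/ones → 255
  i=1: tail/keep → 238
  i=2: tail/keep → 146
  i=3: tail/keep → 128
  i=4: tail/keep → 137
  i=5: tail/keep → 248
  i=6: tail/keep → 71
  i=7: tail/keep → 57
  i=8: tail/keep → 221
  i=9: tail/keep → 150
  i=10: tail/keep → 102
  i=11: tail/keep → 62
  i=12: tail/keep → 211
  i=13: tail/keep → 70
  i=14: tail/keep → 121
  i=15: tail/keep → 162

vd = [255, 238, 146, 128, 137, 248, 71, 57, 221, 150, 102, 62, 211, 70, 121, 162]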